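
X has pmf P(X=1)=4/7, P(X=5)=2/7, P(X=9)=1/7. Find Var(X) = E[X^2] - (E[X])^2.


E[X] = 23/7, E[X^2] = 135/7
Var(X) = E[X^2] - (E[X])^2 = 135/7 - (23/7)^2 = 416/49

416/49


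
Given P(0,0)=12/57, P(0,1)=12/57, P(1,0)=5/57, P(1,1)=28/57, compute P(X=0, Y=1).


Read from table: P(X=0, Y=1) = 12/57 = 4/19

4/19


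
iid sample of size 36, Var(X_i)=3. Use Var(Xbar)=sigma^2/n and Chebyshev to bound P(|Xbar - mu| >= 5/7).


Var(Xbar) = Var(X)/n = 3/36
Chebyshev: P(|Xbar-mu| >= 5/7) <= Var(Xbar)/(5/7)^2 = (1/12)/(25/49) = 49/300

49/300


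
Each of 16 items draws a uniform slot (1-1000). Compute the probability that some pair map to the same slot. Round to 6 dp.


P(all different) = prod((1000-i)/1000 for i=0..15) = 0.886366
P(at least one match) = 1 - 0.886366 = 0.113634

0.113634


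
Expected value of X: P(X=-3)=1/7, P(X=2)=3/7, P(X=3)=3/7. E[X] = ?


E[X] = sum(x * P(x))
= -3*1/7 + 2*3/7 + 3*3/7
= 12/7

12/7


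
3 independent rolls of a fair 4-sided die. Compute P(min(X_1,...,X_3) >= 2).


P(min >= 2) = P(all X_i >= 2) = (P(X_1 >= 2))^3
= (3/4)^3 = 27/64

27/64


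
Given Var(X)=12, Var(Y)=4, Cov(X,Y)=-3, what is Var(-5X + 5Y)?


Var(-5X + 5Y) = (-5)^2*Var(X) + 5^2*Var(Y) + 2*(-5)*5*Cov(X,Y)
= 25*12 + 25*4 - 50*(-3)
= 300 + 100 + 150 = 550

550


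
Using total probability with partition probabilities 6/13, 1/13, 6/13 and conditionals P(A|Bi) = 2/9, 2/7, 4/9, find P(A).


P(A) = P(A|B1)P(B1) + P(A|B2)P(B2) + P(A|B3)P(B3)
= 2/9*6/13 + 2/7*1/13 + 4/9*6/13
= 4/39 + 2/91 + 8/39 = 30/91

30/91


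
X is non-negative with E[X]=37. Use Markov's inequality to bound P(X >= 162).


Markov: P(X >= a) <= E[X]/a
P(X >= 162) <= 37/162

37/162


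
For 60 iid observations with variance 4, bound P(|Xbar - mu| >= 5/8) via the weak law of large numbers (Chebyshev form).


Var(Xbar) = Var(X)/n = 4/60
Chebyshev: P(|Xbar-mu| >= 5/8) <= Var(Xbar)/(5/8)^2 = (1/15)/(25/64) = 64/375

64/375


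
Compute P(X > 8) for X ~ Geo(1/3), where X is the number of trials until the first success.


P(X > 8) = P(first 8 trials all fail) = (1-p)^8 = (2/3)^8 = 256/6561

256/6561


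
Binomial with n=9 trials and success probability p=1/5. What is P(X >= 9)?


P(X>=9) = P(X=9)
= 1/1953125
= 1/1953125

1/1953125


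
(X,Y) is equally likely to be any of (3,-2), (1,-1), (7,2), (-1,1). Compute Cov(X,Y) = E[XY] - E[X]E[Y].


E[X]=5/2, E[Y]=0, E[XY]=3/2
Cov(X,Y) = E[XY] - E[X]E[Y] = 3/2 - 5/2*0 = 3/2

3/2


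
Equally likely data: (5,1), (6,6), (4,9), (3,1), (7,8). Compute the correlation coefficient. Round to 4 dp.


Cov(X,Y) = 2.2000, Var(X) = 2.0000, Var(Y) = 11.6000
rho = Cov/(sqrt(VarX)*sqrt(VarY)) = 0.4568

0.4568


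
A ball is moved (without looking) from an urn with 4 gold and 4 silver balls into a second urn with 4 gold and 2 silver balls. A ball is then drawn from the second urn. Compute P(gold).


P(transfer gold) = 4/8 = 1/2; P(transfer silver) = 1/2
If gold transferred: Urn II has 5 gold of 7, so P(gold|gold moved) = 5/7
If silver transferred: Urn II has 4 gold of 7, so P(gold|silver moved) = 4/7
By total probability: P(gold) = 1/2*5/7 + 1/2*4/7 = 9/14

9/14


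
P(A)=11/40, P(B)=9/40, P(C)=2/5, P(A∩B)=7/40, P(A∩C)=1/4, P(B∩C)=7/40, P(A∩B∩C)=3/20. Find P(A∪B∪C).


P(A∪B∪C) = P(A)+P(B)+P(C) - P(AB)-P(AC)-P(BC) + P(ABC)
= 11/40+9/40+2/5 - 7/40-1/4-7/40 + 3/20
= 9/20

9/20


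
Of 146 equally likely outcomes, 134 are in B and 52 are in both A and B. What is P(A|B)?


P(A|B) = P(A∩B)/P(B) = (52/146)/(134/146) = 52/134 = 26/67

26/67


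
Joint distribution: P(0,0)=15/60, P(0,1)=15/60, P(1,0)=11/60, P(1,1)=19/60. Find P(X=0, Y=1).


Read from table: P(X=0, Y=1) = 15/60 = 1/4

1/4


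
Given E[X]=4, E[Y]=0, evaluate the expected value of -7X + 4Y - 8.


E[-7X + 4Y - 8] = -7*E[X] + 4*E[Y] - 8
= (-7)*(4) + (4)*(0) + (-8)
= -28 + 0 - 8 = -36

-36


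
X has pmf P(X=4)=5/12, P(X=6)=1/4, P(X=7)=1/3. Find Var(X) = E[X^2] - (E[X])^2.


E[X] = 11/2, E[X^2] = 32
Var(X) = E[X^2] - (E[X])^2 = 32 - (11/2)^2 = 7/4

7/4


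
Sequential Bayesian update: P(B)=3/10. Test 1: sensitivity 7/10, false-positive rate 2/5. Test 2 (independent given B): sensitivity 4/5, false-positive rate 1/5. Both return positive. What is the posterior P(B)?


After test 1: P(+) = 7/10*3/10 + 2/5*7/10 = 49/100
P(B|+) = (21/100)/(49/100) = 3/7
After test 2 (use post1 as new prior): P(+) = 4/5*3/7 + 1/5*4/7 = 16/35
P(B|+,+) = (12/35)/(16/35) = 3/4

3/4


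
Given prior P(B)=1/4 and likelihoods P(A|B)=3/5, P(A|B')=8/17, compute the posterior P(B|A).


P(A) = P(A|B)P(B) + P(A|B')P(B') = 3/5*1/4 + 8/17*3/4 = 171/340
P(B|A) = P(A|B)P(B)/P(A) = (3/20)/(171/340) = 17/57

17/57


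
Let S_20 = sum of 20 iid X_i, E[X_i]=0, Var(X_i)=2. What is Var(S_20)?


By independence, Var(S_n) = n*Var(X_1) = 20*2 = 40

40


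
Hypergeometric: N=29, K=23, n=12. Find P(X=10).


P(X=10) = C(23,10)*C(6,2) / C(29,12)
= 1144066*15 / 51895935
= 17160990/51895935 = 374/1131

374/1131


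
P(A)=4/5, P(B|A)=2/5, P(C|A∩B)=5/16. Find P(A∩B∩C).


P(A∩B∩C) = P(A) * P(B|A) * P(C|A∩B)
= 4/5 * 2/5 * 5/16
= 8/25 * 5/16 = 1/10

1/10


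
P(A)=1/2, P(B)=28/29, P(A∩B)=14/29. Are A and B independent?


P(A)*P(B) = 1/2*28/29 = 14/29
P(A∩B) = 14/29, which equals P(A)P(B), so independent

Yes, A and B are independent


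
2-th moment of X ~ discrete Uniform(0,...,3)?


E[X^2] = (1/4) * sum(x^2 for x=0..3)
= 14/4 = 7/2

7/2


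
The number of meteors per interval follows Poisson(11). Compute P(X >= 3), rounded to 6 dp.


P(X>=3) = 1 - P(X<=2) = 1 - (e^(-11)*11^0/0! + e^(-11)*11^1/1! + e^(-11)*11^2/2!)
≈ 1 - (0.0000167017 + 0.0001837187 + 0.0010104529)
= 1 - 0.0012108733 = 0.9987891267
≈ 0.998789

0.998789


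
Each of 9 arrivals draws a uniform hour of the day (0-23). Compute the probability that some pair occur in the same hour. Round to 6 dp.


P(all different) = prod((24-i)/24 for i=0..8) = 0.179599
P(at least one match) = 1 - 0.179599 = 0.820401

0.820401


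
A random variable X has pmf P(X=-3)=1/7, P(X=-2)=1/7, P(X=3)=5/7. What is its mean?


E[X] = sum(x * P(x))
= -3*1/7 - 2*1/7 + 3*5/7
= 10/7

10/7


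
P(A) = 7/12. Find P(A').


P(A') = 1 - P(A) = 1 - 7/12 = 5/12

5/12


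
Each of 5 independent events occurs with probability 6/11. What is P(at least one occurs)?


P(at least one) = 1 - P(none)
P(none) = (1 - 6/11)^5 = (5/11)^5 = 3125/161051
P(at least one) = 1 - 3125/161051 = 157926/161051

157926/161051


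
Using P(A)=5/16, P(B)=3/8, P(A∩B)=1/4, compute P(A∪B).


P(A∪B) = P(A) + P(B) - P(A∩B)
= 5/16 + 3/8 - 1/4 = 7/16

7/16


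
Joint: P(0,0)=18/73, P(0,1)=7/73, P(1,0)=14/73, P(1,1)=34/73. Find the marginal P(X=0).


P(X=0) = P(0,0)+P(0,1) = 18/73 + 7/73 = 25/73

25/73


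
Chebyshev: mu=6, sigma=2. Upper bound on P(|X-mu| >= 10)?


k = 10/2 = 5
Chebyshev: P(|X-mu| >= k*sigma) <= 1/k^2 = 1/5^2 = 1/25

1/25


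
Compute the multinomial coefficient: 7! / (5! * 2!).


7! = 5040
Denominator: 5!=120 * 2!=2
Coefficient = 5040 / 240 = 21

21


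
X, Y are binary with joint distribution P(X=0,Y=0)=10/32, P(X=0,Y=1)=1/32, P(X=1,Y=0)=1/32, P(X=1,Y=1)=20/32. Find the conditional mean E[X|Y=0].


P(Y=0) = 11/32
E[X|Y=0] = (0*10 + 1*1)/11 = 1/11

1/11


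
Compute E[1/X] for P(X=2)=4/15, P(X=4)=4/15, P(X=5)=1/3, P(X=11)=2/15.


E[1/X] = sum(g(x)*P(x))
= 1/2*4/15 + 1/4*4/15 + 1/5*1/3 + 1/11*2/15
= 46/165

46/165


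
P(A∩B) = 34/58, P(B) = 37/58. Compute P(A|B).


P(A|B) = P(A∩B)/P(B) = (34/58)/(37/58) = 34/37

34/37


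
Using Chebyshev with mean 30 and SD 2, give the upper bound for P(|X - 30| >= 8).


k = 8/2 = 4
Chebyshev: P(|X-mu| >= k*sigma) <= 1/k^2 = 1/4^2 = 1/16

1/16


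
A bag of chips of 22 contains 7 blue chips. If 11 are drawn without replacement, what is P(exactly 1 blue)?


P(X=1) = C(7,1)*C(15,10) / C(22,11)
= 7*3003 / 705432
= 21021/705432 = 77/2584

77/2584


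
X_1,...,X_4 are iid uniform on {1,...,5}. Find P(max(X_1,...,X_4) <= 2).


P(max <= 2) = P(all X_i <= 2) = (P(X_1 <= 2))^4
= (2/5)^4 = 16/625

16/625


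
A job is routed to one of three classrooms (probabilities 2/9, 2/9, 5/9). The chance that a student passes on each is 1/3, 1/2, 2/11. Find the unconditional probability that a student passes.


P(A) = P(A|B1)P(B1) + P(A|B2)P(B2) + P(A|B3)P(B3)
= 1/3*2/9 + 1/2*2/9 + 2/11*5/9
= 2/27 + 1/9 + 10/99 = 85/297

85/297


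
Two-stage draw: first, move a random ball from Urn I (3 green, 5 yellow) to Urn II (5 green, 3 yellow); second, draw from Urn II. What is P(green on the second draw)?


P(transfer green) = 3/8; P(transfer yellow) = 5/8
If green transferred: Urn II has 6 green of 9, so P(green|green moved) = 2/3
If yellow transferred: Urn II has 5 green of 9, so P(green|yellow moved) = 5/9
By total probability: P(green) = 3/8*2/3 + 5/8*5/9 = 43/72

43/72


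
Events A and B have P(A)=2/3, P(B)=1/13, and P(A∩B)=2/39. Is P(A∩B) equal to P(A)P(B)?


P(A)*P(B) = 2/3*1/13 = 2/39
P(A∩B) = 2/39, which equals P(A)P(B), so independent

Yes, A and B are independent


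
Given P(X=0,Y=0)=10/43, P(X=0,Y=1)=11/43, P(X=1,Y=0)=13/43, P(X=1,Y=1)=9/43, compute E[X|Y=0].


P(Y=0) = 23/43
E[X|Y=0] = (0*10 + 1*13)/23 = 13/23

13/23


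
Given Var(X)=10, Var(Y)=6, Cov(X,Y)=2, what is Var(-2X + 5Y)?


Var(-2X + 5Y) = (-2)^2*Var(X) + 5^2*Var(Y) + 2*(-2)*5*Cov(X,Y)
= 4*10 + 25*6 - 20*2
= 40 + 150 - 40 = 150

150


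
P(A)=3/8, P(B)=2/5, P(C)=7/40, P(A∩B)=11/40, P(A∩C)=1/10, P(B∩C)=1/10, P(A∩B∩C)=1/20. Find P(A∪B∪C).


P(A∪B∪C) = P(A)+P(B)+P(C) - P(AB)-P(AC)-P(BC) + P(ABC)
= 3/8+2/5+7/40 - 11/40-1/10-1/10 + 1/20
= 21/40

21/40


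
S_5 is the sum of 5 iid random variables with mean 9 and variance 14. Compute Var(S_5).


By independence, Var(S_n) = n*Var(X_1) = 5*14 = 70

70


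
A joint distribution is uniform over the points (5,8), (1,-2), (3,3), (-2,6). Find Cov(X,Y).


E[X]=7/4, E[Y]=15/4, E[XY]=35/4
Cov(X,Y) = E[XY] - E[X]E[Y] = 35/4 - 7/4*15/4 = 35/16

35/16


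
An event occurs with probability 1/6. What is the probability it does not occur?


P(A') = 1 - P(A) = 1 - 1/6 = 5/6

5/6


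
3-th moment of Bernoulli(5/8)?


For Bernoulli: X in {0,1}
E[X^3] = 0^3*(1-5/8) + 1^3*5/8 = 5/8

5/8


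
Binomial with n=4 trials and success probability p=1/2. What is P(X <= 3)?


P(X<=3) = P(X=0) + P(X=1) + P(X=2) + P(X=3)
= 1/16 + 1/4 + 3/8 + 1/4
= 15/16

15/16


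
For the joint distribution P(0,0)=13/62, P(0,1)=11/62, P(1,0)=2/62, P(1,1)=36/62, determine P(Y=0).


P(Y=0) = P(0,0)+P(1,0) = 13/62 + 2/62 = 15/62

15/62


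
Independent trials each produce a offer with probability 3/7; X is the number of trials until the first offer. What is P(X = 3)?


P(X=3) = (1-p)^2 * p = (4/7)^2 * 3/7
= 16/49 * 3/7 = 48/343

48/343


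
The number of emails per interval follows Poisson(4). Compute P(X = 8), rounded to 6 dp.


P(X=8) = e^(-4) * 4^8 / 8!
≈ 0.01831563889 * 65536 / 40320
≈ 0.029770

0.029770


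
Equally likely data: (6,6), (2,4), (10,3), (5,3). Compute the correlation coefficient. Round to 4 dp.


Cov(X,Y) = -0.7500, Var(X) = 8.1875, Var(Y) = 1.5000
rho = Cov/(sqrt(VarX)*sqrt(VarY)) = -0.2140

-0.2140


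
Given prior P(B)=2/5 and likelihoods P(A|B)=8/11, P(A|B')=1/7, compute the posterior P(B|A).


P(A) = P(A|B)P(B) + P(A|B')P(B') = 8/11*2/5 + 1/7*3/5 = 29/77
P(B|A) = P(A|B)P(B)/P(A) = (16/55)/(29/77) = 112/145

112/145


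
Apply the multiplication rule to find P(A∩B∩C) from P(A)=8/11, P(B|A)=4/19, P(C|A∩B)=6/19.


P(A∩B∩C) = P(A) * P(B|A) * P(C|A∩B)
= 8/11 * 4/19 * 6/19
= 32/209 * 6/19 = 192/3971

192/3971


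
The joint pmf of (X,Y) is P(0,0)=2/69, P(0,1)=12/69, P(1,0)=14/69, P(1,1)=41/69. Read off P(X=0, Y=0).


Read from table: P(X=0, Y=0) = 2/69

2/69


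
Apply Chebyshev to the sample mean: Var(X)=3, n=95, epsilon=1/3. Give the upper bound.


Var(Xbar) = Var(X)/n = 3/95
Chebyshev: P(|Xbar-mu| >= 1/3) <= Var(Xbar)/(1/3)^2 = (3/95)/(1/9) = 27/95

27/95


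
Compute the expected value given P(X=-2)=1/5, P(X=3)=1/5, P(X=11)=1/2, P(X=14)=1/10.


E[X] = sum(x * P(x))
= -2*1/5 + 3*1/5 + 11*1/2 + 14*1/10
= 71/10

71/10


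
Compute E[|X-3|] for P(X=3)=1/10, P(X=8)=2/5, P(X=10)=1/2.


E[|X-3|] = sum(g(x)*P(x))
= 0*1/10 + 5*2/5 + 7*1/2
= 11/2

11/2


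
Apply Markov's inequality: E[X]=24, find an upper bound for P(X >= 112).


Markov: P(X >= a) <= E[X]/a
P(X >= 112) <= 24/112 = 3/14

3/14


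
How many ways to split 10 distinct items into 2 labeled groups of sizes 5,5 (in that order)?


10! = 3628800
Denominator: 5!=120 * 5!=120
Coefficient = 3628800 / 14400 = 252

252


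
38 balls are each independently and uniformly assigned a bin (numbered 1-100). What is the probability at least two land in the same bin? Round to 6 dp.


P(all different) = prod((100-i)/100 for i=0..37) = 0.000297
P(at least one match) = 1 - 0.000297 = 0.999703

0.999703


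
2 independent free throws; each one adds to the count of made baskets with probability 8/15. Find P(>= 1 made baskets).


P(at least one) = 1 - P(none)
P(none) = (1 - 8/15)^2 = (7/15)^2 = 49/225
P(at least one) = 1 - 49/225 = 176/225

176/225


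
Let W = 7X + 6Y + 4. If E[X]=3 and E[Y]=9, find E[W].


E[7X + 6Y + 4] = 7*E[X] + 6*E[Y] + 4
= (7)*(3) + (6)*(9) + (4)
= 21 + 54 + 4 = 79

79


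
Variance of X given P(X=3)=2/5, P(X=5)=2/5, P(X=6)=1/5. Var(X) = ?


E[X] = 22/5, E[X^2] = 104/5
Var(X) = E[X^2] - (E[X])^2 = 104/5 - (22/5)^2 = 36/25

36/25


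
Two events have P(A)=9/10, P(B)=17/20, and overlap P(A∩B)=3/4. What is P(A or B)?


P(A∪B) = P(A) + P(B) - P(A∩B)
= 9/10 + 17/20 - 3/4 = 1

1


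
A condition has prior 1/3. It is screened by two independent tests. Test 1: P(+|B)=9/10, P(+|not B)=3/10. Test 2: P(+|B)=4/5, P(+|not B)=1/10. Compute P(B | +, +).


After test 1: P(+) = 9/10*1/3 + 3/10*2/3 = 1/2
P(B|+) = (3/10)/(1/2) = 3/5
After test 2 (use post1 as new prior): P(+) = 4/5*3/5 + 1/10*2/5 = 13/25
P(B|+,+) = (12/25)/(13/25) = 12/13

12/13


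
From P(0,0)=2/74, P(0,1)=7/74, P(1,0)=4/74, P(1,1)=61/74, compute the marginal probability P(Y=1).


P(Y=1) = P(0,1)+P(1,1) = 7/74 + 61/74 = 68/74 = 34/37

34/37


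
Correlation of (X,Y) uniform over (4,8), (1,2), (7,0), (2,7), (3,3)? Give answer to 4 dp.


Cov(X,Y) = -2.2000, Var(X) = 4.2400, Var(Y) = 9.2000
rho = Cov/(sqrt(VarX)*sqrt(VarY)) = -0.3522

-0.3522


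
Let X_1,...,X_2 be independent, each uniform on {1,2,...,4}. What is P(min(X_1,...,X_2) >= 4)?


P(min >= 4) = P(all X_i >= 4) = (P(X_1 >= 4))^2
= (1/4)^2 = 1/16

1/16


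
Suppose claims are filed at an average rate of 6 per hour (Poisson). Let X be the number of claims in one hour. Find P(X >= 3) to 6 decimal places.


P(X>=3) = 1 - P(X<=2) = 1 - (e^(-6)*6^0/0! + e^(-6)*6^1/1! + e^(-6)*6^2/2!)
≈ 1 - (0.0024787522 + 0.0148725131 + 0.0446175392)
= 1 - 0.0619688045 = 0.9380311955
≈ 0.938031

0.938031


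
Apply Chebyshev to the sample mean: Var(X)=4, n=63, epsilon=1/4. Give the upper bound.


Var(Xbar) = Var(X)/n = 4/63
Chebyshev: P(|Xbar-mu| >= 1/4) <= Var(Xbar)/(1/4)^2 = (4/63)/(1/16) = 64/63
Bound exceeds 1, so trivial bound: 1

1


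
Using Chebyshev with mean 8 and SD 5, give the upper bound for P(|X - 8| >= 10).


k = 10/5 = 2
Chebyshev: P(|X-mu| >= k*sigma) <= 1/k^2 = 1/2^2 = 1/4

1/4


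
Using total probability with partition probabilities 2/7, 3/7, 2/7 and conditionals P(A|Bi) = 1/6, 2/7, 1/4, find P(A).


P(A) = P(A|B1)P(B1) + P(A|B2)P(B2) + P(A|B3)P(B3)
= 1/6*2/7 + 2/7*3/7 + 1/4*2/7
= 1/21 + 6/49 + 1/14 = 71/294

71/294


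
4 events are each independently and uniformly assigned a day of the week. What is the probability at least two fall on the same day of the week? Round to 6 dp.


P(all different) = prod((7-i)/7 for i=0..3) = 0.349854
P(at least one match) = 1 - 0.349854 = 0.650146

0.650146


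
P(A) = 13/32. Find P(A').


P(A') = 1 - P(A) = 1 - 13/32 = 19/32

19/32


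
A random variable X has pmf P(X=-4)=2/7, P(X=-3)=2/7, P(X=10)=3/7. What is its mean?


E[X] = sum(x * P(x))
= -4*2/7 - 3*2/7 + 10*3/7
= 16/7

16/7


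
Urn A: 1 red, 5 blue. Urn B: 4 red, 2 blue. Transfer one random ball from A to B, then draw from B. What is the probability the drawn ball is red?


P(transfer red) = 1/6; P(transfer blue) = 5/6
If red transferred: Urn II has 5 red of 7, so P(red|red moved) = 5/7
If blue transferred: Urn II has 4 red of 7, so P(red|blue moved) = 4/7
By total probability: P(red) = 1/6*5/7 + 5/6*4/7 = 25/42

25/42


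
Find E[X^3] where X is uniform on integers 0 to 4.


E[X^3] = (1/5) * sum(x^3 for x=0..4)
= 100/5 = 20

20


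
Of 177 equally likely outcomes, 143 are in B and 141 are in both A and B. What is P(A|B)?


P(A|B) = P(A∩B)/P(B) = (141/177)/(143/177) = 141/143

141/143


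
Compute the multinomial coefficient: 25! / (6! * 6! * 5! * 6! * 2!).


25! = 15511210043330985984000000
Denominator: 6!=720 * 6!=720 * 5!=120 * 6!=720 * 2!=2
Coefficient = 15511210043330985984000000 / 89579520000 = 173155761979200

173155761979200


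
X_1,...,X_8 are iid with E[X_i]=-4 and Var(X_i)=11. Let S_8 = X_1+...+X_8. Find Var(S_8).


By independence, Var(S_n) = n*Var(X_1) = 8*11 = 88

88


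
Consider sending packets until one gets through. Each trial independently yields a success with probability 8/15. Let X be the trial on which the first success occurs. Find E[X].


For geometric (trials until first success), E[X] = 1/p = 1/(8/15) = 15/8

15/8


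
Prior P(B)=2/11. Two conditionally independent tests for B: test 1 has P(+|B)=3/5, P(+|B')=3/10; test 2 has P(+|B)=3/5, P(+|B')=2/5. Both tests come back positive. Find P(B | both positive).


After test 1: P(+) = 3/5*2/11 + 3/10*9/11 = 39/110
P(B|+) = (6/55)/(39/110) = 4/13
After test 2 (use post1 as new prior): P(+) = 3/5*4/13 + 2/5*9/13 = 6/13
P(B|+,+) = (12/65)/(6/13) = 2/5

2/5


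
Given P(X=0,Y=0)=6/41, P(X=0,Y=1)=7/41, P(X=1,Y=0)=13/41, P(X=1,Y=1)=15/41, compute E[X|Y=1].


P(Y=1) = 22/41
E[X|Y=1] = (0*7 + 1*15)/22 = 15/22

15/22


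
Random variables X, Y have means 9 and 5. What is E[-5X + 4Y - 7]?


E[-5X + 4Y - 7] = -5*E[X] + 4*E[Y] - 7
= (-5)*(9) + (4)*(5) + (-7)
= -45 + 20 - 7 = -32

-32


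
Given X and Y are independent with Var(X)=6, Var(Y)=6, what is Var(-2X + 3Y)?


Independence => Cov(X,Y)=0
Var(-2X + 3Y) = (-2)^2*Var(X) + 3^2*Var(Y)
= 4*6 + 9*6 = 78

78


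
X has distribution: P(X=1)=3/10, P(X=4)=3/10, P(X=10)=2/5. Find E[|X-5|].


E[|X-5|] = sum(g(x)*P(x))
= 4*3/10 + 1*3/10 + 5*2/5
= 7/2

7/2


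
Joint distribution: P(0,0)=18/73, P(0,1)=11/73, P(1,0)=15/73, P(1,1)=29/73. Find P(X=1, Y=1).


Read from table: P(X=1, Y=1) = 29/73

29/73


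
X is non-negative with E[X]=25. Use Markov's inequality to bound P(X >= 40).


Markov: P(X >= a) <= E[X]/a
P(X >= 40) <= 25/40 = 5/8

5/8


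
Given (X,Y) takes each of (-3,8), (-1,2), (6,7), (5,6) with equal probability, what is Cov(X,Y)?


E[X]=7/4, E[Y]=23/4, E[XY]=23/2
Cov(X,Y) = E[XY] - E[X]E[Y] = 23/2 - 7/4*23/4 = 23/16

23/16


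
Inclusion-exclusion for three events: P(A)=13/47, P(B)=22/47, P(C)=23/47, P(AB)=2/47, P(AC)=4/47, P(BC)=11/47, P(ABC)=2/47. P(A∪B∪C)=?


P(A∪B∪C) = P(A)+P(B)+P(C) - P(AB)-P(AC)-P(BC) + P(ABC)
= 13/47+22/47+23/47 - 2/47-4/47-11/47 + 2/47
= 43/47

43/47


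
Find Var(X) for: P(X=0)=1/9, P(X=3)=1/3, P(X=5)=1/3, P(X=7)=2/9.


E[X] = 38/9, E[X^2] = 200/9
Var(X) = E[X^2] - (E[X])^2 = 200/9 - (38/9)^2 = 356/81

356/81


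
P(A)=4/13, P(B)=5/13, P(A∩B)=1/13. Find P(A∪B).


P(A∪B) = P(A) + P(B) - P(A∩B)
= 4/13 + 5/13 - 1/13 = 8/13

8/13


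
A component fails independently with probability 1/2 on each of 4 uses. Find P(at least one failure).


P(at least one) = 1 - P(none)
P(none) = (1 - 1/2)^4 = (1/2)^4 = 1/16
P(at least one) = 1 - 1/16 = 15/16

15/16


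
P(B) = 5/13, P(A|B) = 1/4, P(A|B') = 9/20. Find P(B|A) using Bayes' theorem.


P(A) = P(A|B)P(B) + P(A|B')P(B') = 1/4*5/13 + 9/20*8/13 = 97/260
P(B|A) = P(A|B)P(B)/P(A) = (5/52)/(97/260) = 25/97

25/97


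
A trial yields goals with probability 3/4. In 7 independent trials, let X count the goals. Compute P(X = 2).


P(X=2) = C(7,2) * p^2 * (1-p)^5
= 21 * 9/16 * 1/1024
= 189/16384

189/16384


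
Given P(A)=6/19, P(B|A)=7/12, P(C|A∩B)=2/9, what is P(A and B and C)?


P(A∩B∩C) = P(A) * P(B|A) * P(C|A∩B)
= 6/19 * 7/12 * 2/9
= 7/38 * 2/9 = 7/171

7/171


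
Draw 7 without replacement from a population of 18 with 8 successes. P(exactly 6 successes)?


P(X=6) = C(8,6)*C(10,1) / C(18,7)
= 28*10 / 31824
= 280/31824 = 35/3978

35/3978


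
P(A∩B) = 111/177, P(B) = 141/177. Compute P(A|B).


P(A|B) = P(A∩B)/P(B) = (111/177)/(141/177) = 111/141 = 37/47

37/47


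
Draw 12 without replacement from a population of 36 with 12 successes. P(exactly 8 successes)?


P(X=8) = C(12,8)*C(24,4) / C(36,12)
= 495*10626 / 1251677700
= 5259870/1251677700 = 8349/1986790

8349/1986790


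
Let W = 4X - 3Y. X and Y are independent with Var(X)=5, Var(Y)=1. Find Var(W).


Independence => Cov(X,Y)=0
Var(4X - 3Y) = 4^2*Var(X) + (-3)^2*Var(Y)
= 16*5 + 9*1 = 89

89


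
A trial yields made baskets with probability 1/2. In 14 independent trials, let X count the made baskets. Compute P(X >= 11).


P(X>=11) = P(X=11) + P(X=12) + P(X=13) + P(X=14)
= 91/4096 + 91/16384 + 7/8192 + 1/16384
= 235/8192

235/8192


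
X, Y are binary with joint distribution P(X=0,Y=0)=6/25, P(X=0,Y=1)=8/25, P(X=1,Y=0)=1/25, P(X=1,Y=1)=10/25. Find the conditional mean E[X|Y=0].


P(Y=0) = 7/25
E[X|Y=0] = (0*6 + 1*1)/7 = 1/7

1/7


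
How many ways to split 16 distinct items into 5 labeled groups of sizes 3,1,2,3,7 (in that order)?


16! = 20922789888000
Denominator: 3!=6 * 1!=1 * 2!=2 * 3!=6 * 7!=5040
Coefficient = 20922789888000 / 362880 = 57657600

57657600


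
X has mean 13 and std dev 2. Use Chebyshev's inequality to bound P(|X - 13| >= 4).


k = 4/2 = 2
Chebyshev: P(|X-mu| >= k*sigma) <= 1/k^2 = 1/2^2 = 1/4

1/4


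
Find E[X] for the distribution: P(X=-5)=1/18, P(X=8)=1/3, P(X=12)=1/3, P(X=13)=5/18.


E[X] = sum(x * P(x))
= -5*1/18 + 8*1/3 + 12*1/3 + 13*5/18
= 10

10


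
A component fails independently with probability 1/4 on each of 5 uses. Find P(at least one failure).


P(at least one) = 1 - P(none)
P(none) = (1 - 1/4)^5 = (3/4)^5 = 243/1024
P(at least one) = 1 - 243/1024 = 781/1024

781/1024


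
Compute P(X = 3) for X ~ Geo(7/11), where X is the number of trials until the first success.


P(X=3) = (1-p)^2 * p = (4/11)^2 * 7/11
= 16/121 * 7/11 = 112/1331

112/1331


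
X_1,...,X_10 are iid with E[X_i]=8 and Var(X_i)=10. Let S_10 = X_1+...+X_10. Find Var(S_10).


By independence, Var(S_n) = n*Var(X_1) = 10*10 = 100

100


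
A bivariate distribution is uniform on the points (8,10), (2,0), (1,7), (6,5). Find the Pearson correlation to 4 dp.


Cov(X,Y) = 5.8750, Var(X) = 8.1875, Var(Y) = 13.2500
rho = Cov/(sqrt(VarX)*sqrt(VarY)) = 0.5641

0.5641


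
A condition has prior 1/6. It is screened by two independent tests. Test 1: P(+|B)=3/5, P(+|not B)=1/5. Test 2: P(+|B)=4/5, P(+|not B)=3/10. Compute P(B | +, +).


After test 1: P(+) = 3/5*1/6 + 1/5*5/6 = 4/15
P(B|+) = (1/10)/(4/15) = 3/8
After test 2 (use post1 as new prior): P(+) = 4/5*3/8 + 3/10*5/8 = 39/80
P(B|+,+) = (3/10)/(39/80) = 8/13

8/13


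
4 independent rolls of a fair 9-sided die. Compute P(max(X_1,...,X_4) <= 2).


P(max <= 2) = P(all X_i <= 2) = (P(X_1 <= 2))^4
= (2/9)^4 = 16/6561

16/6561


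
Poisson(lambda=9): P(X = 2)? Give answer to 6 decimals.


P(X=2) = e^(-9) * 9^2 / 2!
≈ 0.0001234098041 * 81 / 2
≈ 0.004998

0.004998


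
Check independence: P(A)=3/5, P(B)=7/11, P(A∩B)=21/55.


P(A)*P(B) = 3/5*7/11 = 21/55
P(A∩B) = 21/55, which equals P(A)P(B), so independent

Yes, A and B are independent


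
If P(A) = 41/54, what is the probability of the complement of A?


P(A') = 1 - P(A) = 1 - 41/54 = 13/54

13/54


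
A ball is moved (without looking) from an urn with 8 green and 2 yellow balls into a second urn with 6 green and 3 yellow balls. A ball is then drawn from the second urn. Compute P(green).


P(transfer green) = 8/10 = 4/5; P(transfer yellow) = 1/5
If green transferred: Urn II has 7 green of 10, so P(green|green moved) = 7/10
If yellow transferred: Urn II has 6 green of 10, so P(green|yellow moved) = 3/5
By total probability: P(green) = 4/5*7/10 + 1/5*3/5 = 17/25

17/25


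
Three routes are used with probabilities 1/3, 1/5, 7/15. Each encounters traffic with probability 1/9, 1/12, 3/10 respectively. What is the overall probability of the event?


P(A) = P(A|B1)P(B1) + P(A|B2)P(B2) + P(A|B3)P(B3)
= 1/9*1/3 + 1/12*1/5 + 3/10*7/15
= 1/27 + 1/60 + 7/50 = 523/2700

523/2700


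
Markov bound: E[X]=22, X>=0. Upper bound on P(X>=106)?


Markov: P(X >= a) <= E[X]/a
P(X >= 106) <= 22/106 = 11/53

11/53


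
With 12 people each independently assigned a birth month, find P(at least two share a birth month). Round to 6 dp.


P(all different) = prod((12-i)/12 for i=0..11) = 0.000054
P(at least one match) = 1 - 0.000054 = 0.999946

0.999946


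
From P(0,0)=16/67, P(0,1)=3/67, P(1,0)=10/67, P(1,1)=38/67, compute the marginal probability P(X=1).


P(X=1) = P(1,0)+P(1,1) = 10/67 + 38/67 = 48/67

48/67


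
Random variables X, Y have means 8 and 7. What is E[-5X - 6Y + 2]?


E[-5X - 6Y + 2] = -5*E[X] - 6*E[Y] + 2
= (-5)*(8) + (-6)*(7) + (2)
= -40 - 42 + 2 = -80

-80


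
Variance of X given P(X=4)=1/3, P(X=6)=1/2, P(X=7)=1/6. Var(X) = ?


E[X] = 11/2, E[X^2] = 63/2
Var(X) = E[X^2] - (E[X])^2 = 63/2 - (11/2)^2 = 5/4

5/4


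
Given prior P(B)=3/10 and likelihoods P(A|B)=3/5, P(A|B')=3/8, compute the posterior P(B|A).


P(A) = P(A|B)P(B) + P(A|B')P(B') = 3/5*3/10 + 3/8*7/10 = 177/400
P(B|A) = P(A|B)P(B)/P(A) = (9/50)/(177/400) = 24/59

24/59


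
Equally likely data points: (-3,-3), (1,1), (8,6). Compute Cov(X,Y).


E[X]=2, E[Y]=4/3, E[XY]=58/3
Cov(X,Y) = E[XY] - E[X]E[Y] = 58/3 - 2*4/3 = 50/3

50/3


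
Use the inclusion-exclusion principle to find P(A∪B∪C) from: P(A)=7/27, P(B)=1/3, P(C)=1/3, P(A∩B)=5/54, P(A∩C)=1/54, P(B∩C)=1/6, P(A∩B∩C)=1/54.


P(A∪B∪C) = P(A)+P(B)+P(C) - P(AB)-P(AC)-P(BC) + P(ABC)
= 7/27+1/3+1/3 - 5/54-1/54-1/6 + 1/54
= 2/3

2/3


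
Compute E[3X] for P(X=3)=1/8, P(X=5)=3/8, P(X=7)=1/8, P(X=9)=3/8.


E[3X] = sum(g(x)*P(x))
= 9*1/8 + 15*3/8 + 21*1/8 + 27*3/8
= 39/2

39/2


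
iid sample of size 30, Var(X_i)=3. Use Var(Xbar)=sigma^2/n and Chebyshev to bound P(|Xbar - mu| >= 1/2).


Var(Xbar) = Var(X)/n = 3/30
Chebyshev: P(|Xbar-mu| >= 1/2) <= Var(Xbar)/(1/2)^2 = (1/10)/(1/4) = 2/5

2/5


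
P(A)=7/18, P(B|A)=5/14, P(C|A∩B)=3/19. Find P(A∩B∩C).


P(A∩B∩C) = P(A) * P(B|A) * P(C|A∩B)
= 7/18 * 5/14 * 3/19
= 5/36 * 3/19 = 5/228

5/228


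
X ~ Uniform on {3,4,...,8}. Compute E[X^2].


E[X^2] = (1/6) * sum(x^2 for x=3..8)
= 199/6

199/6


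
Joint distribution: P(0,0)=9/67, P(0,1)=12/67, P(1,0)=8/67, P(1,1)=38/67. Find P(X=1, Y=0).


Read from table: P(X=1, Y=0) = 8/67

8/67


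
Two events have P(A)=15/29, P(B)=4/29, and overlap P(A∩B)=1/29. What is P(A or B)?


P(A∪B) = P(A) + P(B) - P(A∩B)
= 15/29 + 4/29 - 1/29 = 18/29

18/29


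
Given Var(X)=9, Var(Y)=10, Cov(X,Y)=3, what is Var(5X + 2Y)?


Var(5X + 2Y) = 5^2*Var(X) + 2^2*Var(Y) + 2*5*2*Cov(X,Y)
= 25*9 + 4*10 + 20*3
= 225 + 40 + 60 = 325

325


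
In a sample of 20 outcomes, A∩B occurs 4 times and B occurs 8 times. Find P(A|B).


P(A|B) = P(A∩B)/P(B) = (4/20)/(8/20) = 4/8 = 1/2

1/2


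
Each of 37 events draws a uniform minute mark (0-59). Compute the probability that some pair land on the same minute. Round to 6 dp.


P(all different) = prod((60-i)/60 for i=0..36) = 0.000001
P(at least one match) = 1 - 0.000001 = 0.999999

0.999999


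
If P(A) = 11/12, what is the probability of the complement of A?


P(A') = 1 - P(A) = 1 - 11/12 = 1/12

1/12


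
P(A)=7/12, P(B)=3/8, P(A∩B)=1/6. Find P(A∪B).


P(A∪B) = P(A) + P(B) - P(A∩B)
= 7/12 + 3/8 - 1/6 = 19/24

19/24


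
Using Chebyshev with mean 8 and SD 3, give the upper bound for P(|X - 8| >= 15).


k = 15/3 = 5
Chebyshev: P(|X-mu| >= k*sigma) <= 1/k^2 = 1/5^2 = 1/25

1/25


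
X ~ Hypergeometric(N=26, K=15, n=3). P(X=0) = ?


P(X=0) = C(15,0)*C(11,3) / C(26,3)
= 1*165 / 2600
= 165/2600 = 33/520

33/520


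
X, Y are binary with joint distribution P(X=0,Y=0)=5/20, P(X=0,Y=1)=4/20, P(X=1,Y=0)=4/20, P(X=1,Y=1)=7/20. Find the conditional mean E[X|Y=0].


P(Y=0) = 9/20
E[X|Y=0] = (0*5 + 1*4)/9 = 4/9

4/9


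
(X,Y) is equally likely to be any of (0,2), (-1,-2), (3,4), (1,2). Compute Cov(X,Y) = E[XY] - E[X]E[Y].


E[X]=3/4, E[Y]=3/2, E[XY]=4
Cov(X,Y) = E[XY] - E[X]E[Y] = 4 - 3/4*3/2 = 23/8

23/8


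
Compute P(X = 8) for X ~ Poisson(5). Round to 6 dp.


P(X=8) = e^(-5) * 5^8 / 8!
≈ 0.006737946999 * 390625 / 40320
≈ 0.065278

0.065278


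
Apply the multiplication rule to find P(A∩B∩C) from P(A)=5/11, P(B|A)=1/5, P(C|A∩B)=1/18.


P(A∩B∩C) = P(A) * P(B|A) * P(C|A∩B)
= 5/11 * 1/5 * 1/18
= 1/11 * 1/18 = 1/198

1/198


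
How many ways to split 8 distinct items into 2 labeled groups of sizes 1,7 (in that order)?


8! = 40320
Denominator: 1!=1 * 7!=5040
Coefficient = 40320 / 5040 = 8

8


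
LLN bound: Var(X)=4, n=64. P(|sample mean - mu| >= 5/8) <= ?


Var(Xbar) = Var(X)/n = 4/64
Chebyshev: P(|Xbar-mu| >= 5/8) <= Var(Xbar)/(5/8)^2 = (1/16)/(25/64) = 4/25

4/25


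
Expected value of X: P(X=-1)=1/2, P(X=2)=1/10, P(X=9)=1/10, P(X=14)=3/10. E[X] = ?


E[X] = sum(x * P(x))
= -1*1/2 + 2*1/10 + 9*1/10 + 14*3/10
= 24/5

24/5


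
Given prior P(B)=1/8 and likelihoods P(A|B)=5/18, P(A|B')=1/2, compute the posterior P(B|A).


P(A) = P(A|B)P(B) + P(A|B')P(B') = 5/18*1/8 + 1/2*7/8 = 17/36
P(B|A) = P(A|B)P(B)/P(A) = (5/144)/(17/36) = 5/68

5/68


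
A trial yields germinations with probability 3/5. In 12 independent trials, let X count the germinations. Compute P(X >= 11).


P(X>=11) = P(X=11) + P(X=12)
= 4251528/244140625 + 531441/244140625
= 4782969/244140625

4782969/244140625


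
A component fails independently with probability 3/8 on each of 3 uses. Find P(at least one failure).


P(at least one) = 1 - P(none)
P(none) = (1 - 3/8)^3 = (5/8)^3 = 125/512
P(at least one) = 1 - 125/512 = 387/512

387/512


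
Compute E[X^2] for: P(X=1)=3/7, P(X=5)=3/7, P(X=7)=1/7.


E[X^2] = sum(x^2 * P(x))
= 1*3/7 + 25*3/7 + 49*1/7
= 127/7

127/7


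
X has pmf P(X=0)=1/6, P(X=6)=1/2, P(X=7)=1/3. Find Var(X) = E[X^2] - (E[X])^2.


E[X] = 16/3, E[X^2] = 103/3
Var(X) = E[X^2] - (E[X])^2 = 103/3 - (16/3)^2 = 53/9

53/9


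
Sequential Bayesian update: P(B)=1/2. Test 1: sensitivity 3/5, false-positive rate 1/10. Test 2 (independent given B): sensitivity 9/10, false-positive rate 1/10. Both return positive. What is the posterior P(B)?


After test 1: P(+) = 3/5*1/2 + 1/10*1/2 = 7/20
P(B|+) = (3/10)/(7/20) = 6/7
After test 2 (use post1 as new prior): P(+) = 9/10*6/7 + 1/10*1/7 = 11/14
P(B|+,+) = (27/35)/(11/14) = 54/55

54/55


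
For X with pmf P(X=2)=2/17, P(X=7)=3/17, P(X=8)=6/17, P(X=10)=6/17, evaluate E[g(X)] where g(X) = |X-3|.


E[|X-3|] = sum(g(x)*P(x))
= 1*2/17 + 4*3/17 + 5*6/17 + 7*6/17
= 86/17

86/17


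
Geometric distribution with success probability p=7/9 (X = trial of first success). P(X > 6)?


P(X > 6) = P(first 6 trials all fail) = (1-p)^6 = (2/9)^6 = 64/531441

64/531441


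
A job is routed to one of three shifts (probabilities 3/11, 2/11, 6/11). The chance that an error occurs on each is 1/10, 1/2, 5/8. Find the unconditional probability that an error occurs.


P(A) = P(A|B1)P(B1) + P(A|B2)P(B2) + P(A|B3)P(B3)
= 1/10*3/11 + 1/2*2/11 + 5/8*6/11
= 3/110 + 1/11 + 15/44 = 101/220

101/220


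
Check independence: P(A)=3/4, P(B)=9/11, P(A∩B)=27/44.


P(A)*P(B) = 3/4*9/11 = 27/44
P(A∩B) = 27/44, which equals P(A)P(B), so independent

Yes, A and B are independent


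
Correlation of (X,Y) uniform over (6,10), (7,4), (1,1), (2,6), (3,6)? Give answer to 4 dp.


Cov(X,Y) = 3.2800, Var(X) = 5.3600, Var(Y) = 8.6400
rho = Cov/(sqrt(VarX)*sqrt(VarY)) = 0.4820

0.4820


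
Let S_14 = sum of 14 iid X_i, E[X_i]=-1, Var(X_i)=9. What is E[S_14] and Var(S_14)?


E[S_n] = n*mu = 14*-1 = -14
Var(S_n) = n*sigma^2 = 14*9 = 126

E[S_14]=-14, Var(S_14)=126


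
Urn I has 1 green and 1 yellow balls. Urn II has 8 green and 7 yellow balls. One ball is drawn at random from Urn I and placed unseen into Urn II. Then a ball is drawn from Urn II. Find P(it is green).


P(transfer green) = 1/2; P(transfer yellow) = 1/2
If green transferred: Urn II has 9 green of 16, so P(green|green moved) = 9/16
If yellow transferred: Urn II has 8 green of 16, so P(green|yellow moved) = 1/2
By total probability: P(green) = 1/2*9/16 + 1/2*1/2 = 17/32

17/32


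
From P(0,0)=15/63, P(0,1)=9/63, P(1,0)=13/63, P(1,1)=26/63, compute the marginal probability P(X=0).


P(X=0) = P(0,0)+P(0,1) = 15/63 + 9/63 = 24/63 = 8/21

8/21


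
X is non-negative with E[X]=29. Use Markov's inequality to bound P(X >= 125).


Markov: P(X >= a) <= E[X]/a
P(X >= 125) <= 29/125

29/125


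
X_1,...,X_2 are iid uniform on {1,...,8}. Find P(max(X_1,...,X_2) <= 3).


P(max <= 3) = P(all X_i <= 3) = (P(X_1 <= 3))^2
= (3/8)^2 = 9/64

9/64


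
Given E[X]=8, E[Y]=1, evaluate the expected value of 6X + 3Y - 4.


E[6X + 3Y - 4] = 6*E[X] + 3*E[Y] - 4
= (6)*(8) + (3)*(1) + (-4)
= 48 + 3 - 4 = 47

47


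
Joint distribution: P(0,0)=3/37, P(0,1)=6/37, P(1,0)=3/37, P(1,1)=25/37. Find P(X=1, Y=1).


Read from table: P(X=1, Y=1) = 25/37

25/37


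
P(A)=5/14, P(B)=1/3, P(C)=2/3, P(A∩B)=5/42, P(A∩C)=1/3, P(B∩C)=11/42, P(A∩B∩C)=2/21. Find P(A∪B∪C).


P(A∪B∪C) = P(A)+P(B)+P(C) - P(AB)-P(AC)-P(BC) + P(ABC)
= 5/14+1/3+2/3 - 5/42-1/3-11/42 + 2/21
= 31/42

31/42


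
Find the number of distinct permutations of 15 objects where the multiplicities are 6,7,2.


15! = 1307674368000
Denominator: 6!=720 * 7!=5040 * 2!=2
Coefficient = 1307674368000 / 7257600 = 180180

180180


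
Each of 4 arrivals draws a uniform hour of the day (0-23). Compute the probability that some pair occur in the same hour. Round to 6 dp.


P(all different) = prod((24-i)/24 for i=0..3) = 0.768663
P(at least one match) = 1 - 0.768663 = 0.231337

0.231337


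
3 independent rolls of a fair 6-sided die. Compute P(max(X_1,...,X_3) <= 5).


P(max <= 5) = P(all X_i <= 5) = (P(X_1 <= 5))^3
= (5/6)^3 = 125/216

125/216


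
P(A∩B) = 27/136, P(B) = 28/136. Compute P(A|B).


P(A|B) = P(A∩B)/P(B) = (27/136)/(28/136) = 27/28

27/28


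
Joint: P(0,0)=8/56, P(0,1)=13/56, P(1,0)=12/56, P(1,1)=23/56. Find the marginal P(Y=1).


P(Y=1) = P(0,1)+P(1,1) = 13/56 + 23/56 = 36/56 = 9/14

9/14


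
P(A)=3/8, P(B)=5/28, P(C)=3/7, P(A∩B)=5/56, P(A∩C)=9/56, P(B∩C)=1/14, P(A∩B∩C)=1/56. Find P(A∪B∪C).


P(A∪B∪C) = P(A)+P(B)+P(C) - P(AB)-P(AC)-P(BC) + P(ABC)
= 3/8+5/28+3/7 - 5/56-9/56-1/14 + 1/56
= 19/28

19/28


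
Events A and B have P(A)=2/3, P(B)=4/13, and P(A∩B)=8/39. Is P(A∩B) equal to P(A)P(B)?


P(A)*P(B) = 2/3*4/13 = 8/39
P(A∩B) = 8/39, which equals P(A)P(B), so independent

Yes, A and B are independent


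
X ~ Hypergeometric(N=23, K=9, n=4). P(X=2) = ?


P(X=2) = C(9,2)*C(14,2) / C(23,4)
= 36*91 / 8855
= 3276/8855 = 468/1265

468/1265


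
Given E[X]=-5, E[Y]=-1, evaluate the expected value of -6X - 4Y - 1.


E[-6X - 4Y - 1] = -6*E[X] - 4*E[Y] - 1
= (-6)*(-5) + (-4)*(-1) + (-1)
= 30 + 4 - 1 = 33

33


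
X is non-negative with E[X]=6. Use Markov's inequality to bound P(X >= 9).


Markov: P(X >= a) <= E[X]/a
P(X >= 9) <= 6/9 = 2/3

2/3


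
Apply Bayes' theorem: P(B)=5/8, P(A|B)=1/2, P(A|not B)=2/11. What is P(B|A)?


P(A) = P(A|B)P(B) + P(A|B')P(B') = 1/2*5/8 + 2/11*3/8 = 67/176
P(B|A) = P(A|B)P(B)/P(A) = (5/16)/(67/176) = 55/67

55/67


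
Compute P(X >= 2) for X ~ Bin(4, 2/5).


P(X>=2) = P(X=2) + P(X=3) + P(X=4)
= 216/625 + 96/625 + 16/625
= 328/625

328/625


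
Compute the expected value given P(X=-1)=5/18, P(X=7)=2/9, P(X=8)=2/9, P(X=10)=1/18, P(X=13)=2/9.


E[X] = sum(x * P(x))
= -1*5/18 + 7*2/9 + 8*2/9 + 10*1/18 + 13*2/9
= 13/2

13/2


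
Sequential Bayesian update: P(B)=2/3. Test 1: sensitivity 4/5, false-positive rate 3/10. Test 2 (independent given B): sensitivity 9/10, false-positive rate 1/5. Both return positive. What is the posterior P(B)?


After test 1: P(+) = 4/5*2/3 + 3/10*1/3 = 19/30
P(B|+) = (8/15)/(19/30) = 16/19
After test 2 (use post1 as new prior): P(+) = 9/10*16/19 + 1/5*3/19 = 15/19
P(B|+,+) = (72/95)/(15/19) = 24/25

24/25


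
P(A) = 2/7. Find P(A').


P(A') = 1 - P(A) = 1 - 2/7 = 5/7

5/7


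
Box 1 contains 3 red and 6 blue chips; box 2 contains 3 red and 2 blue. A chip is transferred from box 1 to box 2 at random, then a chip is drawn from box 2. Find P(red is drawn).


P(transfer red) = 3/9 = 1/3; P(transfer blue) = 2/3
If red transferred: Urn II has 4 red of 6, so P(red|red moved) = 2/3
If blue transferred: Urn II has 3 red of 6, so P(red|blue moved) = 1/2
By total probability: P(red) = 1/3*2/3 + 2/3*1/2 = 5/9

5/9


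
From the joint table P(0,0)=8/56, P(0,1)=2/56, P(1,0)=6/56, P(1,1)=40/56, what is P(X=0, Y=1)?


Read from table: P(X=0, Y=1) = 2/56 = 1/28

1/28


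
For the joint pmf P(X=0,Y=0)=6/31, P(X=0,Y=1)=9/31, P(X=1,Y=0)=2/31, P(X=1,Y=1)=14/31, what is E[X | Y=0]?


P(Y=0) = 8/31
E[X|Y=0] = (0*6 + 1*2)/8 = 2/8 = 1/4

1/4


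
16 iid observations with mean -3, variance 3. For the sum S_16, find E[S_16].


E[S_n] = n*E[X_1] = 16*-3 = -48

-48


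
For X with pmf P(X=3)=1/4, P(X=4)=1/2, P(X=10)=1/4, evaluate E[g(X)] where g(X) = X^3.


E[X^3] = sum(g(x)*P(x))
= 27*1/4 + 64*1/2 + 1000*1/4
= 1155/4

1155/4


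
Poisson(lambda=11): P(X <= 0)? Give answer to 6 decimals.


P(X<=0) = e^(-11)*11^0/0!
≈ 0.0000167017
≈ 0.000017

0.000017


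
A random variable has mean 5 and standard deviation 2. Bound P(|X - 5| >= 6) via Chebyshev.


k = 6/2 = 3
Chebyshev: P(|X-mu| >= k*sigma) <= 1/k^2 = 1/3^2 = 1/9

1/9


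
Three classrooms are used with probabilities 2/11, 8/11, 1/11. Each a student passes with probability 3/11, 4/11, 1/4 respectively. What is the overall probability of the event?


P(A) = P(A|B1)P(B1) + P(A|B2)P(B2) + P(A|B3)P(B3)
= 3/11*2/11 + 4/11*8/11 + 1/4*1/11
= 6/121 + 32/121 + 1/44 = 163/484

163/484


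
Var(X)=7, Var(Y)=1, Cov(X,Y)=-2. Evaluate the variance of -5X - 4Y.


Var(-5X - 4Y) = (-5)^2*Var(X) + (-4)^2*Var(Y) + 2*(-5)*(-4)*Cov(X,Y)
= 25*7 + 16*1 + 40*(-2)
= 175 + 16 - 80 = 111

111


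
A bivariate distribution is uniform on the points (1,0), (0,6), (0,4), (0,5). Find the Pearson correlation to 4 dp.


Cov(X,Y) = -0.9375, Var(X) = 0.1875, Var(Y) = 5.1875
rho = Cov/(sqrt(VarX)*sqrt(VarY)) = -0.9506

-0.9506


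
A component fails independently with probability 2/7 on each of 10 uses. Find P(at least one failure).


P(at least one) = 1 - P(none)
P(none) = (1 - 2/7)^10 = (5/7)^10 = 9765625/282475249
P(at least one) = 1 - 9765625/282475249 = 272709624/282475249

272709624/282475249


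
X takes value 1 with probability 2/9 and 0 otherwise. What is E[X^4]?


For Bernoulli: X in {0,1}
E[X^4] = 0^4*(1-2/9) + 1^4*2/9 = 2/9

2/9
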